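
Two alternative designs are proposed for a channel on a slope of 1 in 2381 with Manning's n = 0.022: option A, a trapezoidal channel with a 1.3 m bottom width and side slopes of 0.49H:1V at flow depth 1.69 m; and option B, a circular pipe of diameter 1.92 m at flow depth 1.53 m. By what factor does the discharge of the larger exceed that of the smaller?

1.66

Channel A: With bottom width b = 1.3 m and side slope z = 0.49: A = (b + zy)y = (1.3 + 0.49×1.69)×1.69 = 3.596 m²; P = b + 2y√(1+z²) = 1.3 + 2×1.69×1.114 = 5.064 m. Hydraulic radius R = A/P = 3.596/5.064 = 0.7102 m. Q_A = (1/0.022)·3.596·0.7102^(2/3)·√0.00042 = 2.667 m³/s.
Channel B: For a circular section of diameter D = 1.92 m at depth y = 1.53 m, the central angle is θ = 2 arccos(1 − 2y/D) = 4.413 rad. Then A = (D²/8)(θ − sin θ) = 2.474 m² and P = Dθ/2 = 4.236 m. Hydraulic radius R = A/P = 2.474/4.236 = 0.5839 m. Q_B = (1/0.022)·2.474·0.5839^(2/3)·√0.00042 = 1.61 m³/s.
The larger discharge is 2.667 m³/s and the smaller is 1.61 m³/s; the ratio is 1.66.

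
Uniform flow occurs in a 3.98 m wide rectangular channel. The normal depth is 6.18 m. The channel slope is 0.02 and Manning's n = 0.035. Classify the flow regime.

Flow area A = b·y = 3.98 × 6.18 = 24.6 m². Wetted perimeter P = b + 2y = 3.98 + 2×6.18 = 16.34 m.
Hydraulic radius R = A/P = 24.6/16.34 = 1.505 m.
V = (1/n) R^(2/3) √S = (1/0.035) × 1.505^(2/3) × √0.02 = 5.307 m/s. Hydraulic depth D_h = A/T = 24.6/3.98 = 6.18 m.
Froude number Fr = V/√(g·D_h) = 5.307/√(9.81×6.18) = 0.682, which is less than 1, so the flow is subcritical.

subcritical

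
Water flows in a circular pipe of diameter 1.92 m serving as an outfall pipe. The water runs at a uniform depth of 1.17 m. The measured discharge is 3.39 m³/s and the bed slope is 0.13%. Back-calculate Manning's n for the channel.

For a circular section of diameter D = 1.92 m at depth y = 1.17 m, the central angle is θ = 2 arccos(1 − 2y/D) = 3.583 rad. Then A = (D²/8)(θ − sin θ) = 1.848 m² and P = Dθ/2 = 3.439 m.
Hydraulic radius R = A/P = 1.848/3.439 = 0.5372 m.
Rearranging Manning's equation: n = (1/Q) A R^(2/3) S^(1/2) = (1/3.39) × 1.848 × 0.5372^(2/3) × √0.0013 = 0.013.

n = 0.013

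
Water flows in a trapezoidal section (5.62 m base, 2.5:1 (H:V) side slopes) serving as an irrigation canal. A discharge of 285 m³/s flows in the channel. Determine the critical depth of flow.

At critical depth, Q² T / (g A³) = 1, i.e. A³/T = Q²/g = 285²/9.81 = 8280.
At y = 4.67 m: A³/T = 18190 — over.
At y = 2.75 m: A³/T = 2094 — short.
At y = 3.87 m: A³/T = 8305 — close enough.

y_c = 3.87 m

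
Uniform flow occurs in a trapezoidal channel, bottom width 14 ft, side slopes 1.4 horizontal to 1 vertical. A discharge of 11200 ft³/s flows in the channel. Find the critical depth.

At critical depth, Q² T / (g A³) = 1, i.e. A³/T = Q²/g = 11200²/32.2 = 3896000.
Try y = 13.9 ft: A³/T = 1901000 — low.
Try y = 20.8 ft: A³/T = 9987000 — high.
Try y = 16.6 ft: A³/T = 3906000 — matches.

y_c = 16.6 ft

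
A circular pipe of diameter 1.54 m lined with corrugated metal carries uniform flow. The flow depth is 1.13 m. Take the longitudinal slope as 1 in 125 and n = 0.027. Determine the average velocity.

V = 1.98 m/s

For a circular section of diameter D = 1.54 m at depth y = 1.13 m, the central angle is θ = 2 arccos(1 − 2y/D) = 4.115 rad. Then A = (D²/8)(θ − sin θ) = 1.465 m² and P = Dθ/2 = 3.168 m.
Hydraulic radius R = A/P = 1.465/3.168 = 0.4623 m.
From Manning's equation, V = (1/n) R^(2/3) S^(1/2) = (1/0.027) × 0.4623^(2/3) × 0.008^(1/2) = 1.98 m/s.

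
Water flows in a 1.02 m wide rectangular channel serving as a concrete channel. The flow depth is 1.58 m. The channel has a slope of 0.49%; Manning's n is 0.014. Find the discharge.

Q = 4.27 m³/s

Flow area A = b·y = 1.02 × 1.58 = 1.612 m². Wetted perimeter P = b + 2y = 1.02 + 2×1.58 = 4.18 m.
Hydraulic radius R = A/P = 1.612/4.18 = 0.3856 m.
Manning's equation: Q = (1/n) A R^(2/3) S^(1/2) = (1/0.014) × 1.612 × 0.3856^(2/3) × 0.0049^(1/2) = 4.27 m³/s.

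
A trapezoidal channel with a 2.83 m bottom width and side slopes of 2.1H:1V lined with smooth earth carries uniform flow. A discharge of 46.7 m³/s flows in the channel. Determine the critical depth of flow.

At critical depth, Q² T / (g A³) = 1, i.e. A³/T = Q²/g = 46.7²/9.81 = 222.3.
At y = 1.69 m: A³/T = 126.2 — short.
At y = 1.95 m: A³/T = 223.5 — close enough.

y_c = 1.95 m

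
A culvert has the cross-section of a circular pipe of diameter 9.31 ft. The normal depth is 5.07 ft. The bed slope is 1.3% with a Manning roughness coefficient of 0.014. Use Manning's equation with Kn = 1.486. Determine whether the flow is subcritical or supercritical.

For a circular section of diameter D = 9.31 ft at depth y = 5.07 ft, the central angle is θ = 2 arccos(1 − 2y/D) = 3.32 rad. Then A = (D²/8)(θ − sin θ) = 37.9 ft² and P = Dθ/2 = 15.46 ft.
Hydraulic radius R = A/P = 37.9/15.46 = 2.452 ft.
V = (1.486/n) R^(2/3) √S = (1.486/0.014) × 2.452^(2/3) × √0.013 = 22.01 ft/s. Hydraulic depth D_h = A/T = 37.9/9.273 = 4.087 ft.
Froude number Fr = V/√(g·D_h) = 22.01/√(32.2×4.087) = 1.92, which is greater than 1, so the flow is supercritical.

supercritical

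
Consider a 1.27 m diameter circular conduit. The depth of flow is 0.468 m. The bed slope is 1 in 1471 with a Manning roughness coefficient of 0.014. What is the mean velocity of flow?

For a circular section of diameter D = 1.27 m at depth y = 0.468 m, the central angle is θ = 2 arccos(1 − 2y/D) = 2.609 rad. Then A = (D²/8)(θ − sin θ) = 0.4238 m² and P = Dθ/2 = 1.657 m.
Hydraulic radius R = A/P = 0.4238/1.657 = 0.2558 m.
From Manning's equation, V = (1/n) R^(2/3) S^(1/2) = (1/0.014) × 0.2558^(2/3) × 0.0006798^(1/2) = 0.75 m/s.

V = 0.75 m/s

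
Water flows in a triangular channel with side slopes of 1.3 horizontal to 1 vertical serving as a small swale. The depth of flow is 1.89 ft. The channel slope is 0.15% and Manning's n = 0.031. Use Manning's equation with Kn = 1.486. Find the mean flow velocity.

For a triangular section with side slope z = 1.3: A = zy² = 1.3×1.89² = 4.644 ft²; P = 2y√(1+z²) = 2×1.89×1.64 = 6.2 ft.
Hydraulic radius R = A/P = 4.644/6.2 = 0.749 ft.
From Manning's equation, V = (1.486/n) R^(2/3) S^(1/2) = (1.486/0.031) × 0.749^(2/3) × 0.0015^(1/2) = 1.53 ft/s.

V = 1.53 ft/s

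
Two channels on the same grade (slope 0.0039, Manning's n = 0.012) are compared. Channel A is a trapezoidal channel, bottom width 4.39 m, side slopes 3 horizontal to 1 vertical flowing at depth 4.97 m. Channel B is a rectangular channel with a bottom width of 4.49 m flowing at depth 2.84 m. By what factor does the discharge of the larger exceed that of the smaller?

Channel A: With bottom width b = 4.39 m and side slope z = 3: A = (b + zy)y = (4.39 + 3×4.97)×4.97 = 95.92 m²; P = b + 2y√(1+z²) = 4.39 + 2×4.97×3.162 = 35.82 m. Hydraulic radius R = A/P = 95.92/35.82 = 2.678 m. Q_A = (1/0.012)·95.92·2.678^(2/3)·√0.0039 = 962.6 m³/s.
Channel B: Flow area A = b·y = 4.49 × 2.84 = 12.75 m². Wetted perimeter P = b + 2y = 4.49 + 2×2.84 = 10.17 m. Hydraulic radius R = A/P = 12.75/10.17 = 1.254 m. Q_B = (1/0.012)·12.75·1.254^(2/3)·√0.0039 = 77.16 m³/s.
The larger discharge is 962.6 m³/s and the smaller is 77.16 m³/s; the ratio is 12.5.

12.5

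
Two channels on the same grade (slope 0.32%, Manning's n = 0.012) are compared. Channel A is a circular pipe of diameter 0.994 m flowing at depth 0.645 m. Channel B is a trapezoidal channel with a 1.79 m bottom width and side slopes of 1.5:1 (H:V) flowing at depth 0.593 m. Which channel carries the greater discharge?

Channel A: For a circular section of diameter D = 0.994 m at depth y = 0.645 m, the central angle is θ = 2 arccos(1 − 2y/D) = 3.746 rad. Then A = (D²/8)(θ − sin θ) = 0.5329 m² and P = Dθ/2 = 1.862 m. Hydraulic radius R = A/P = 0.5329/1.862 = 0.2862 m. Q_A = (1/0.012)·0.5329·0.2862^(2/3)·√0.0032 = 1.091 m³/s.
Channel B: With bottom width b = 1.79 m and side slope z = 1.5: A = (b + zy)y = (1.79 + 1.5×0.593)×0.593 = 1.589 m²; P = b + 2y√(1+z²) = 1.79 + 2×0.593×1.803 = 3.928 m. Hydraulic radius R = A/P = 1.589/3.928 = 0.4045 m. Q_B = (1/0.012)·1.589·0.4045^(2/3)·√0.0032 = 4.097 m³/s.
Q_A = 1.091 m³/s vs Q_B = 4.097 m³/s, so channel B carries more.

channel B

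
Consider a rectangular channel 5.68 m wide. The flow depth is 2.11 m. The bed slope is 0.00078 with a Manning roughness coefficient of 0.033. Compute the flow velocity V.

V = 0.961 m/s

Flow area A = b·y = 5.68 × 2.11 = 11.98 m². Wetted perimeter P = b + 2y = 5.68 + 2×2.11 = 9.9 m.
Hydraulic radius R = A/P = 11.98/9.9 = 1.211 m.
From Manning's equation, V = (1/n) R^(2/3) S^(1/2) = (1/0.033) × 1.211^(2/3) × 0.00078^(1/2) = 0.961 m/s.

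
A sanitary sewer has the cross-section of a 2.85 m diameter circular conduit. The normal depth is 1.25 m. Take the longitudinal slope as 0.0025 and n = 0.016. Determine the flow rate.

Q = 6.33 m³/s

For a circular section of diameter D = 2.85 m at depth y = 1.25 m, the central angle is θ = 2 arccos(1 − 2y/D) = 2.895 rad. Then A = (D²/8)(θ − sin θ) = 2.692 m² and P = Dθ/2 = 4.126 m.
Hydraulic radius R = A/P = 2.692/4.126 = 0.6525 m.
Manning's equation: Q = (1/n) A R^(2/3) S^(1/2) = (1/0.016) × 2.692 × 0.6525^(2/3) × 0.0025^(1/2) = 6.33 m³/s.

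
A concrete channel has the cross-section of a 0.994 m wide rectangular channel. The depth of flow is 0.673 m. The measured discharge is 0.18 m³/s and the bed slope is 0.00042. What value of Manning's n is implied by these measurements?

n = 0.0331

Flow area A = b·y = 0.994 × 0.673 = 0.669 m². Wetted perimeter P = b + 2y = 0.994 + 2×0.673 = 2.34 m.
Hydraulic radius R = A/P = 0.669/2.34 = 0.2859 m.
Rearranging Manning's equation: n = (1/Q) A R^(2/3) S^(1/2) = (1/0.18) × 0.669 × 0.2859^(2/3) × √0.00042 = 0.0331.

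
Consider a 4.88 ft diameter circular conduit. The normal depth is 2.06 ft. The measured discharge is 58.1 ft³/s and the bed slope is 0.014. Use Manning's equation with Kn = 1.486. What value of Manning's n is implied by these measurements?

n = 0.024

For a circular section of diameter D = 4.88 ft at depth y = 2.06 ft, the central angle is θ = 2 arccos(1 − 2y/D) = 2.829 rad. Then A = (D²/8)(θ − sin θ) = 7.505 ft² and P = Dθ/2 = 6.902 ft.
Hydraulic radius R = A/P = 7.505/6.902 = 1.087 ft.
Rearranging Manning's equation: n = (1.486/Q) A R^(2/3) S^(1/2) = (1.486/58.1) × 7.505 × 1.087^(2/3) × √0.014 = 0.024.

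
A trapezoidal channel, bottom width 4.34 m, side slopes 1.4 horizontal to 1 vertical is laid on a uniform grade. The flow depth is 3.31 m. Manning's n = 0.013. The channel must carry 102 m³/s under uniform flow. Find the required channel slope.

S = 0.000854

With bottom width b = 4.34 m and side slope z = 1.4: A = (b + zy)y = (4.34 + 1.4×3.31)×3.31 = 29.7 m²; P = b + 2y√(1+z²) = 4.34 + 2×3.31×1.72 = 15.73 m.
Hydraulic radius R = A/P = 29.7/15.73 = 1.888 m.
From Manning's equation, S = [nQ / (1 A R^(2/3))]² = [0.013 × 102 / (1 × 29.7 × 1.888^(2/3))]² = 0.000854.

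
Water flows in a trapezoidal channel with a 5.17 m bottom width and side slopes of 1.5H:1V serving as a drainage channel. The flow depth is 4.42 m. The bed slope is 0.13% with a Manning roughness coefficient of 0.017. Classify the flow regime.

With bottom width b = 5.17 m and side slope z = 1.5: A = (b + zy)y = (5.17 + 1.5×4.42)×4.42 = 52.16 m²; P = b + 2y√(1+z²) = 5.17 + 2×4.42×1.803 = 21.11 m.
Hydraulic radius R = A/P = 52.16/21.11 = 2.471 m.
V = (1/n) R^(2/3) √S = (1/0.017) × 2.471^(2/3) × √0.0013 = 3.877 m/s. Hydraulic depth D_h = A/T = 52.16/18.43 = 2.83 m.
Froude number Fr = V/√(g·D_h) = 3.877/√(9.81×2.83) = 0.736, which is less than 1, so the flow is subcritical.

subcritical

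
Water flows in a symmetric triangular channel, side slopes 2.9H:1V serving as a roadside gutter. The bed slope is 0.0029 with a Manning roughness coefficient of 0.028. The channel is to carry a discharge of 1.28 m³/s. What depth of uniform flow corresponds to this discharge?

y_n = 0.694 m

Manning's equation rearranged: A R^(2/3) = nQ / (1·√S) = 0.028 × 1.28 / (√0.0029) = 0.6655.
Trying y = 0.754 m: A R^(2/3) = 0.8288 — over.
Trying y = 0.611 m: A R^(2/3) = 0.473 — short.
Trying y = 0.694 m: A R^(2/3) = 0.6644 — close enough.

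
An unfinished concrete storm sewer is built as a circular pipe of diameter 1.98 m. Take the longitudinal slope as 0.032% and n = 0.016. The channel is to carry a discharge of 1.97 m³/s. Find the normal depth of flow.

y_n = 1.49 m

Manning's equation rearranged: A R^(2/3) = nQ / (1·√S) = 0.016 × 1.97 / (√0.00032) = 1.762.
At y = 1.8 m: A R^(2/3) = 2.061 — over.
At y = 1.02 m: A R^(2/3) = 1.013 — short.
At y = 1.49 m: A R^(2/3) = 1.764 — matches.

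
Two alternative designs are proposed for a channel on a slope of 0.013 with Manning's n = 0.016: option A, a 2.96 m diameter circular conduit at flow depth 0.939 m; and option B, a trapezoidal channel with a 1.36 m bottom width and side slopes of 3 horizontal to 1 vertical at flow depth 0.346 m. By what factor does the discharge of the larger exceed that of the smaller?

3.9

Channel A: For a circular section of diameter D = 2.96 m at depth y = 0.939 m, the central angle is θ = 2 arccos(1 − 2y/D) = 2.393 rad. Then A = (D²/8)(θ − sin θ) = 1.876 m² and P = Dθ/2 = 3.542 m. Hydraulic radius R = A/P = 1.876/3.542 = 0.5296 m. Q_A = (1/0.016)·1.876·0.5296^(2/3)·√0.013 = 8.749 m³/s.
Channel B: With bottom width b = 1.36 m and side slope z = 3: A = (b + zy)y = (1.36 + 3×0.346)×0.346 = 0.8297 m²; P = b + 2y√(1+z²) = 1.36 + 2×0.346×3.162 = 3.548 m. Hydraulic radius R = A/P = 0.8297/3.548 = 0.2338 m. Q_B = (1/0.016)·0.8297·0.2338^(2/3)·√0.013 = 2.244 m³/s.
The larger discharge is 8.749 m³/s and the smaller is 2.244 m³/s; the ratio is 3.9.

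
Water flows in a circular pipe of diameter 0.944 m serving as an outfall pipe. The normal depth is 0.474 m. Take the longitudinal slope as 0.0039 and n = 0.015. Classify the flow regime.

subcritical

For a circular section of diameter D = 0.944 m at depth y = 0.474 m, the central angle is θ = 2 arccos(1 − 2y/D) = 3.15 rad. Then A = (D²/8)(θ − sin θ) = 0.3518 m² and P = Dθ/2 = 1.487 m.
Hydraulic radius R = A/P = 0.3518/1.487 = 0.2366 m.
V = (1/n) R^(2/3) √S = (1/0.015) × 0.2366^(2/3) × √0.0039 = 1.593 m/s. Hydraulic depth D_h = A/T = 0.3518/0.944 = 0.3727 m.
Froude number Fr = V/√(g·D_h) = 1.593/√(9.81×0.3727) = 0.833, which is less than 1, so the flow is subcritical.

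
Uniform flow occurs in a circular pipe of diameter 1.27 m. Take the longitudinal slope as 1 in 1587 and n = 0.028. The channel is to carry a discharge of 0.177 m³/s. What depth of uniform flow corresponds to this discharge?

Manning's equation rearranged: A R^(2/3) = nQ / (1·√S) = 0.028 × 0.177 / (√0.0006301) = 0.1974.
Trying y = 0.63 m: A R^(2/3) = 0.2908 — over.
Trying y = 0.405 m: A R^(2/3) = 0.1299 — short.
Trying y = 0.506 m: A R^(2/3) = 0.1972 — close enough.

y_n = 0.506 m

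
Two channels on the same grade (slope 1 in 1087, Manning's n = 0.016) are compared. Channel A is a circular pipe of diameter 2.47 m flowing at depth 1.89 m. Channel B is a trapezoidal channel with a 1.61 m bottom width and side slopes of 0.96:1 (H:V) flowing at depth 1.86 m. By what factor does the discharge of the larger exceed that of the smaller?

1.86

Channel A: For a circular section of diameter D = 2.47 m at depth y = 1.89 m, the central angle is θ = 2 arccos(1 − 2y/D) = 4.26 rad. Then A = (D²/8)(θ − sin θ) = 3.934 m² and P = Dθ/2 = 5.261 m. Hydraulic radius R = A/P = 3.934/5.261 = 0.7479 m. Q_A = (1/0.016)·3.934·0.7479^(2/3)·√0.00092 = 6.145 m³/s.
Channel B: With bottom width b = 1.61 m and side slope z = 0.96: A = (b + zy)y = (1.61 + 0.96×1.86)×1.86 = 6.316 m²; P = b + 2y√(1+z²) = 1.61 + 2×1.86×1.386 = 6.767 m. Hydraulic radius R = A/P = 6.316/6.767 = 0.9334 m. Q_B = (1/0.016)·6.316·0.9334^(2/3)·√0.00092 = 11.43 m³/s.
The larger discharge is 11.43 m³/s and the smaller is 6.145 m³/s; the ratio is 1.86.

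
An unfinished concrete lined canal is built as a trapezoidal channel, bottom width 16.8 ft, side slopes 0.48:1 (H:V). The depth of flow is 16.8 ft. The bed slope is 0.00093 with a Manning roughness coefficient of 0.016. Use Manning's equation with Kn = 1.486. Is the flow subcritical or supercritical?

With bottom width b = 16.8 ft and side slope z = 0.48: A = (b + zy)y = (16.8 + 0.48×16.8)×16.8 = 417.7 ft²; P = b + 2y√(1+z²) = 16.8 + 2×16.8×1.109 = 54.07 ft.
Hydraulic radius R = A/P = 417.7/54.07 = 7.725 ft.
V = (1.486/n) R^(2/3) √S = (1.486/0.016) × 7.725^(2/3) × √0.00093 = 11.07 ft/s. Hydraulic depth D_h = A/T = 417.7/32.93 = 12.69 ft.
Froude number Fr = V/√(g·D_h) = 11.07/√(32.2×12.69) = 0.548, which is less than 1, so the flow is subcritical.

subcritical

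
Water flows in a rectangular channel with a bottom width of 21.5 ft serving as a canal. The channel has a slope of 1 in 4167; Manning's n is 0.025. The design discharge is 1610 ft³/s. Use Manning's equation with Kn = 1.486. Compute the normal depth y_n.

Manning's equation rearranged: A R^(2/3) = nQ / (1.486·√S) = 0.025 × 1610 / (1.486 × √0.00024) = 1748.
Trying y = 23.7 ft: A R^(2/3) = 1934 — too large.
Trying y = 14.8 ft: A R^(2/3) = 1077 — too small.
Trying y = 21.8 ft: A R^(2/3) = 1748 — ≈ 1748.

y_n = 21.8 ft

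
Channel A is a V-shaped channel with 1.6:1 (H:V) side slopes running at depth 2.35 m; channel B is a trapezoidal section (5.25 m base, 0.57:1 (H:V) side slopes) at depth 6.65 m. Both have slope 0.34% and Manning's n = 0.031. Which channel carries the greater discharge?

Channel A: For a triangular section with side slope z = 1.6: A = zy² = 1.6×2.35² = 8.836 m²; P = 2y√(1+z²) = 2×2.35×1.887 = 8.868 m. Hydraulic radius R = A/P = 8.836/8.868 = 0.9964 m. Q_A = (1/0.031)·8.836·0.9964^(2/3)·√0.0034 = 16.58 m³/s.
Channel B: With bottom width b = 5.25 m and side slope z = 0.57: A = (b + zy)y = (5.25 + 0.57×6.65)×6.65 = 60.12 m²; P = b + 2y√(1+z²) = 5.25 + 2×6.65×1.151 = 20.56 m. Hydraulic radius R = A/P = 60.12/20.56 = 2.924 m. Q_B = (1/0.031)·60.12·2.924^(2/3)·√0.0034 = 231.2 m³/s.
Q_A = 16.58 m³/s vs Q_B = 231.2 m³/s, so channel B carries more.

channel B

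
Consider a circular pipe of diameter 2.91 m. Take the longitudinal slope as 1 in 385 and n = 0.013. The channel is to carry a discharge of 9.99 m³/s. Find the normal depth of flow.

y_n = 1.41 m

Manning's equation rearranged: A R^(2/3) = nQ / (1·√S) = 0.013 × 9.99 / (√0.002597) = 2.548.
Try y = 1.79 m: A R^(2/3) = 3.753 — over.
Try y = 1.01 m: A R^(2/3) = 1.392 — short.
Try y = 1.41 m: A R^(2/3) = 2.549 — matches.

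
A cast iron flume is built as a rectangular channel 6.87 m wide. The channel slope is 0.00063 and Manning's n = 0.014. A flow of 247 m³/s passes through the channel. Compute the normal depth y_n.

y_n = 10.6 m

Manning's equation rearranged: A R^(2/3) = nQ / (1·√S) = 0.014 × 247 / (√0.00063) = 137.8.
Try y = 12.1 m: A R^(2/3) = 160.2 — high.
Try y = 10.6 m: A R^(2/3) = 137.5 — matches.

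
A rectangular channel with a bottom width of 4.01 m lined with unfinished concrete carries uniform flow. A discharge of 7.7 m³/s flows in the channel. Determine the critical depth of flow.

For a rectangular channel, critical depth y_c = (q²/g)^(1/3) where q = Q/b = 7.7/4.01 = 1.92 m²/s.
So y_c = (1.92²/9.81)^(1/3) = 0.722 m.

y_c = 0.722 m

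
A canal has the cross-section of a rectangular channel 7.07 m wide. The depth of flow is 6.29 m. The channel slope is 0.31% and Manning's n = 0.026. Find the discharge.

Q = 164 m³/s

Flow area A = b·y = 7.07 × 6.29 = 44.47 m². Wetted perimeter P = b + 2y = 7.07 + 2×6.29 = 19.65 m.
Hydraulic radius R = A/P = 44.47/19.65 = 2.263 m.
Manning's equation: Q = (1/n) A R^(2/3) S^(1/2) = (1/0.026) × 44.47 × 2.263^(2/3) × 0.0031^(1/2) = 164 m³/s.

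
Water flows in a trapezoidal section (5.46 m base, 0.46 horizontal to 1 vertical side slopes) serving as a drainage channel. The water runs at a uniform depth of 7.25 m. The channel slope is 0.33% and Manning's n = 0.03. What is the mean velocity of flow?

V = 3.96 m/s

With bottom width b = 5.46 m and side slope z = 0.46: A = (b + zy)y = (5.46 + 0.46×7.25)×7.25 = 63.76 m²; P = b + 2y√(1+z²) = 5.46 + 2×7.25×1.101 = 21.42 m.
Hydraulic radius R = A/P = 63.76/21.42 = 2.977 m.
From Manning's equation, V = (1/n) R^(2/3) S^(1/2) = (1/0.03) × 2.977^(2/3) × 0.0033^(1/2) = 3.96 m/s.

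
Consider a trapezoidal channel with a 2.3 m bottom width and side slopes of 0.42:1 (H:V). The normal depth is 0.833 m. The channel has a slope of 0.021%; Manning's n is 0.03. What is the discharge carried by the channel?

Q = 0.705 m³/s

With bottom width b = 2.3 m and side slope z = 0.42: A = (b + zy)y = (2.3 + 0.42×0.833)×0.833 = 2.207 m²; P = b + 2y√(1+z²) = 2.3 + 2×0.833×1.085 = 4.107 m.
Hydraulic radius R = A/P = 2.207/4.107 = 0.5375 m.
Manning's equation: Q = (1/n) A R^(2/3) S^(1/2) = (1/0.03) × 2.207 × 0.5375^(2/3) × 0.00021^(1/2) = 0.705 m³/s.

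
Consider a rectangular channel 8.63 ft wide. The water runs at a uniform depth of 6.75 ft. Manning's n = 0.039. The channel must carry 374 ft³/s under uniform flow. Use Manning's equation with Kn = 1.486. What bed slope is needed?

Flow area A = b·y = 8.63 × 6.75 = 58.25 ft². Wetted perimeter P = b + 2y = 8.63 + 2×6.75 = 22.13 ft.
Hydraulic radius R = A/P = 58.25/22.13 = 2.632 ft.
From Manning's equation, S = [nQ / (1.486 A R^(2/3))]² = [0.039 × 374 / (1.486 × 58.25 × 2.632^(2/3))]² = 0.00781.

S = 0.00781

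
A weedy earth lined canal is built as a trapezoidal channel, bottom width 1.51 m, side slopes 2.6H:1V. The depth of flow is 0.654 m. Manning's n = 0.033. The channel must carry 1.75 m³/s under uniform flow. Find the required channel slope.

With bottom width b = 1.51 m and side slope z = 2.6: A = (b + zy)y = (1.51 + 2.6×0.654)×0.654 = 2.1 m²; P = b + 2y√(1+z²) = 1.51 + 2×0.654×2.786 = 5.154 m.
Hydraulic radius R = A/P = 2.1/5.154 = 0.4074 m.
From Manning's equation, S = [nQ / (1 A R^(2/3))]² = [0.033 × 1.75 / (1 × 2.1 × 0.4074^(2/3))]² = 0.0025.

S = 0.0025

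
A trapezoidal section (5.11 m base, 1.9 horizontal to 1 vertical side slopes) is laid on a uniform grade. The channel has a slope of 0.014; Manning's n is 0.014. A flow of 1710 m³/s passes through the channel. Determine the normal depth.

y_n = 5.83 m

Manning's equation rearranged: A R^(2/3) = nQ / (1·√S) = 0.014 × 1710 / (√0.014) = 202.3.
Try y = 4.32 m: A R^(2/3) = 104 — too small.
Try y = 6.31 m: A R^(2/3) = 241.6 — too large.
Try y = 5.83 m: A R^(2/3) = 202 — ≈ 202.3.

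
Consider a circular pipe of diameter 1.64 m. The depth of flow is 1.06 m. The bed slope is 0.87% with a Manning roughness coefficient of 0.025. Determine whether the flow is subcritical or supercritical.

subcritical

For a circular section of diameter D = 1.64 m at depth y = 1.06 m, the central angle is θ = 2 arccos(1 − 2y/D) = 3.736 rad. Then A = (D²/8)(θ − sin θ) = 1.444 m² and P = Dθ/2 = 3.063 m.
Hydraulic radius R = A/P = 1.444/3.063 = 0.4714 m.
V = (1/n) R^(2/3) √S = (1/0.025) × 0.4714^(2/3) × √0.0087 = 2.26 m/s. Hydraulic depth D_h = A/T = 1.444/1.568 = 0.9209 m.
Froude number Fr = V/√(g·D_h) = 2.26/√(9.81×0.9209) = 0.752, which is less than 1, so the flow is subcritical.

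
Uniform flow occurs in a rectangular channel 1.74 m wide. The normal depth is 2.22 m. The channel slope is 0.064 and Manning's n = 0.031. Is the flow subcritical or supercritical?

Flow area A = b·y = 1.74 × 2.22 = 3.863 m². Wetted perimeter P = b + 2y = 1.74 + 2×2.22 = 6.18 m.
Hydraulic radius R = A/P = 3.863/6.18 = 0.625 m.
V = (1/n) R^(2/3) √S = (1/0.031) × 0.625^(2/3) × √0.064 = 5.966 m/s. Hydraulic depth D_h = A/T = 3.863/1.74 = 2.22 m.
Froude number Fr = V/√(g·D_h) = 5.966/√(9.81×2.22) = 1.28, which is greater than 1, so the flow is supercritical.

supercritical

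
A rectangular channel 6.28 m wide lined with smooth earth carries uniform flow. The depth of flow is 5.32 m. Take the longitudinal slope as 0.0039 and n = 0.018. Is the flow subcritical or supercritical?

subcritical

Flow area A = b·y = 6.28 × 5.32 = 33.41 m². Wetted perimeter P = b + 2y = 6.28 + 2×5.32 = 16.92 m.
Hydraulic radius R = A/P = 33.41/16.92 = 1.975 m.
V = (1/n) R^(2/3) √S = (1/0.018) × 1.975^(2/3) × √0.0039 = 5.461 m/s. Hydraulic depth D_h = A/T = 33.41/6.28 = 5.32 m.
Froude number Fr = V/√(g·D_h) = 5.461/√(9.81×5.32) = 0.756, which is less than 1, so the flow is subcritical.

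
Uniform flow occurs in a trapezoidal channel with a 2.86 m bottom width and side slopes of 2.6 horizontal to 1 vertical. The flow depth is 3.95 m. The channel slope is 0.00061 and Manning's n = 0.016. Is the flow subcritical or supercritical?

subcritical

With bottom width b = 2.86 m and side slope z = 2.6: A = (b + zy)y = (2.86 + 2.6×3.95)×3.95 = 51.86 m²; P = b + 2y√(1+z²) = 2.86 + 2×3.95×2.786 = 24.87 m.
Hydraulic radius R = A/P = 51.86/24.87 = 2.086 m.
V = (1/n) R^(2/3) √S = (1/0.016) × 2.086^(2/3) × √0.00061 = 2.52 m/s. Hydraulic depth D_h = A/T = 51.86/23.4 = 2.216 m.
Froude number Fr = V/√(g·D_h) = 2.52/√(9.81×2.216) = 0.54, which is less than 1, so the flow is subcritical.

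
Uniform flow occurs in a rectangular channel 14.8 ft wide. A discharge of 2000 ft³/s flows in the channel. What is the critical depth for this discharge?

For a rectangular channel, critical depth y_c = (q²/g)^(1/3) where q = Q/b = 2000/14.8 = 135.1 ft²/s.
So y_c = (135.1²/32.2)^(1/3) = 8.28 ft.

y_c = 8.28 ft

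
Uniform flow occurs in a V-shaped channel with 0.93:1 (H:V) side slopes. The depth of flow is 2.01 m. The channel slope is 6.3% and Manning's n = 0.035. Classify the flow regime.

supercritical

For a triangular section with side slope z = 0.93: A = zy² = 0.93×2.01² = 3.757 m²; P = 2y√(1+z²) = 2×2.01×1.366 = 5.49 m.
Hydraulic radius R = A/P = 3.757/5.49 = 0.6844 m.
V = (1/n) R^(2/3) √S = (1/0.035) × 0.6844^(2/3) × √0.063 = 5.57 m/s. Hydraulic depth D_h = A/T = 3.757/3.739 = 1.005 m.
Froude number Fr = V/√(g·D_h) = 5.57/√(9.81×1.005) = 1.77, which is greater than 1, so the flow is supercritical.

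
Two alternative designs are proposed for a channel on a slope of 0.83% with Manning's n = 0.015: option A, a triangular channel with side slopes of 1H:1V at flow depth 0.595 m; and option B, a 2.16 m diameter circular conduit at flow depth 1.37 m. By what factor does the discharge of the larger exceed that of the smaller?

Channel A: For a triangular section with side slope z = 1: A = zy² = 1×0.595² = 0.354 m²; P = 2y√(1+z²) = 2×0.595×1.414 = 1.683 m. Hydraulic radius R = A/P = 0.354/1.683 = 0.2104 m. Q_A = (1/0.015)·0.354·0.2104^(2/3)·√0.0083 = 0.7606 m³/s.
Channel B: For a circular section of diameter D = 2.16 m at depth y = 1.37 m, the central angle is θ = 2 arccos(1 − 2y/D) = 3.685 rad. Then A = (D²/8)(θ − sin θ) = 2.451 m² and P = Dθ/2 = 3.98 m. Hydraulic radius R = A/P = 2.451/3.98 = 0.6158 m. Q_B = (1/0.015)·2.451·0.6158^(2/3)·√0.0083 = 10.77 m³/s.
The larger discharge is 10.77 m³/s and the smaller is 0.7606 m³/s; the ratio is 14.2.

14.2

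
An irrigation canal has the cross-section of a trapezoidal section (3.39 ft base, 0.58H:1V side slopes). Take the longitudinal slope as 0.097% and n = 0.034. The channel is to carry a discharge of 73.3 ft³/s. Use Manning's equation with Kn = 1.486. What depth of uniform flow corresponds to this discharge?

Manning's equation rearranged: A R^(2/3) = nQ / (1.486·√S) = 0.034 × 73.3 / (1.486 × √0.00097) = 53.85.
At y = 3.85 ft: A R^(2/3) = 31.57 — short.
At y = 5.75 ft: A R^(2/3) = 67.72 — over.
At y = 5.11 ft: A R^(2/3) = 53.84 — ≈ 53.85.

y_n = 5.11 ft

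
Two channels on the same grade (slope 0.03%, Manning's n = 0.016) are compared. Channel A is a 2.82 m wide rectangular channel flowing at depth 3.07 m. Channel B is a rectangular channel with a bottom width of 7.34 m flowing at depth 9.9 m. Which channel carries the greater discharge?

channel B

Channel A: Flow area A = b·y = 2.82 × 3.07 = 8.657 m². Wetted perimeter P = b + 2y = 2.82 + 2×3.07 = 8.96 m. Hydraulic radius R = A/P = 8.657/8.96 = 0.9662 m. Q_A = (1/0.016)·8.657·0.9662^(2/3)·√0.0003 = 9.16 m³/s.
Channel B: Flow area A = b·y = 7.34 × 9.9 = 72.67 m². Wetted perimeter P = b + 2y = 7.34 + 2×9.9 = 27.14 m. Hydraulic radius R = A/P = 72.67/27.14 = 2.677 m. Q_B = (1/0.016)·72.67·2.677^(2/3)·√0.0003 = 151.7 m³/s.
Q_A = 9.16 m³/s vs Q_B = 151.7 m³/s, so channel B carries more.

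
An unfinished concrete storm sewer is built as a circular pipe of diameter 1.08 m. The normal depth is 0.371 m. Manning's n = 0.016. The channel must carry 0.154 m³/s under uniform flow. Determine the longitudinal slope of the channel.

For a circular section of diameter D = 1.08 m at depth y = 0.371 m, the central angle is θ = 2 arccos(1 − 2y/D) = 2.505 rad. Then A = (D²/8)(θ − sin θ) = 0.2785 m² and P = Dθ/2 = 1.353 m.
Hydraulic radius R = A/P = 0.2785/1.353 = 0.2059 m.
From Manning's equation, S = [nQ / (1 A R^(2/3))]² = [0.016 × 0.154 / (1 × 0.2785 × 0.2059^(2/3))]² = 0.000643.

S = 0.000643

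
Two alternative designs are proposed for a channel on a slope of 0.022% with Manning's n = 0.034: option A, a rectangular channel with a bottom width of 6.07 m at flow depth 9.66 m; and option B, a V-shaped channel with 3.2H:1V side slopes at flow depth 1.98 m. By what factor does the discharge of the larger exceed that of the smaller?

Channel A: Flow area A = b·y = 6.07 × 9.66 = 58.64 m². Wetted perimeter P = b + 2y = 6.07 + 2×9.66 = 25.39 m. Hydraulic radius R = A/P = 58.64/25.39 = 2.309 m. Q_A = (1/0.034)·58.64·2.309^(2/3)·√0.00022 = 44.69 m³/s.
Channel B: For a triangular section with side slope z = 3.2: A = zy² = 3.2×1.98² = 12.55 m²; P = 2y√(1+z²) = 2×1.98×3.353 = 13.28 m. Hydraulic radius R = A/P = 12.55/13.28 = 0.9449 m. Q_B = (1/0.034)·12.55·0.9449^(2/3)·√0.00022 = 5.27 m³/s.
The larger discharge is 44.69 m³/s and the smaller is 5.27 m³/s; the ratio is 8.48.

8.48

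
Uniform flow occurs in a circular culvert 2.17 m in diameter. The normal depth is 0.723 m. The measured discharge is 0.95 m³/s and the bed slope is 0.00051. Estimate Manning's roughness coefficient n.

For a circular section of diameter D = 2.17 m at depth y = 0.723 m, the central angle is θ = 2 arccos(1 − 2y/D) = 2.461 rad. Then A = (D²/8)(θ − sin θ) = 1.078 m² and P = Dθ/2 = 2.67 m.
Hydraulic radius R = A/P = 1.078/2.67 = 0.4038 m.
Rearranging Manning's equation: n = (1/Q) A R^(2/3) S^(1/2) = (1/0.95) × 1.078 × 0.4038^(2/3) × √0.00051 = 0.014.

n = 0.014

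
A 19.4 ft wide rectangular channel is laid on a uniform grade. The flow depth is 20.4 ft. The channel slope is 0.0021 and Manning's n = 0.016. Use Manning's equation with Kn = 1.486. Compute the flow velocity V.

V = 14.9 ft/s

Flow area A = b·y = 19.4 × 20.4 = 395.8 ft². Wetted perimeter P = b + 2y = 19.4 + 2×20.4 = 60.2 ft.
Hydraulic radius R = A/P = 395.8/60.2 = 6.574 ft.
From Manning's equation, V = (1.486/n) R^(2/3) S^(1/2) = (1.486/0.016) × 6.574^(2/3) × 0.0021^(1/2) = 14.9 ft/s.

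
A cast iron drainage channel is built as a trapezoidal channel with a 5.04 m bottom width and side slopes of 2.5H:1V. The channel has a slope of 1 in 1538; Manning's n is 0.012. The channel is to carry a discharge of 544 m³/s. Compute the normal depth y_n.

Manning's equation rearranged: A R^(2/3) = nQ / (1·√S) = 0.012 × 544 / (√0.0006502) = 256.
Trying y = 5.04 m: A R^(2/3) = 175 — low.
Trying y = 6.48 m: A R^(2/3) = 314 — high.
Trying y = 5.94 m: A R^(2/3) = 256.1 — close enough.

y_n = 5.94 m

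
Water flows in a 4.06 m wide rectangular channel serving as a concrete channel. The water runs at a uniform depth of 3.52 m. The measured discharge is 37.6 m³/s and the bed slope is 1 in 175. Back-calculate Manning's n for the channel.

n = 0.034

Flow area A = b·y = 4.06 × 3.52 = 14.29 m². Wetted perimeter P = b + 2y = 4.06 + 2×3.52 = 11.1 m.
Hydraulic radius R = A/P = 14.29/11.1 = 1.287 m.
Rearranging Manning's equation: n = (1/Q) A R^(2/3) S^(1/2) = (1/37.6) × 14.29 × 1.287^(2/3) × √0.005714 = 0.034.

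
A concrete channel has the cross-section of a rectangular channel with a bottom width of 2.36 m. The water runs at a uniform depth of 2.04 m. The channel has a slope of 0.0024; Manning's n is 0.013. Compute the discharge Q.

Q = 14.9 m³/s

Flow area A = b·y = 2.36 × 2.04 = 4.814 m². Wetted perimeter P = b + 2y = 2.36 + 2×2.04 = 6.44 m.
Hydraulic radius R = A/P = 4.814/6.44 = 0.7476 m.
Manning's equation: Q = (1/n) A R^(2/3) S^(1/2) = (1/0.013) × 4.814 × 0.7476^(2/3) × 0.0024^(1/2) = 14.9 m³/s.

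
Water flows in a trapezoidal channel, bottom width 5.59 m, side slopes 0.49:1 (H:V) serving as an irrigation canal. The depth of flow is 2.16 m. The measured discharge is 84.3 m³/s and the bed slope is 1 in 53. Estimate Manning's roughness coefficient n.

With bottom width b = 5.59 m and side slope z = 0.49: A = (b + zy)y = (5.59 + 0.49×2.16)×2.16 = 14.36 m²; P = b + 2y√(1+z²) = 5.59 + 2×2.16×1.114 = 10.4 m.
Hydraulic radius R = A/P = 14.36/10.4 = 1.381 m.
Rearranging Manning's equation: n = (1/Q) A R^(2/3) S^(1/2) = (1/84.3) × 14.36 × 1.381^(2/3) × √0.01887 = 0.029.

n = 0.029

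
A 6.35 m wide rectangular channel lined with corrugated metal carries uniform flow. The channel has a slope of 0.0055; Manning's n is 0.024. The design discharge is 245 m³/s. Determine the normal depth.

Manning's equation rearranged: A R^(2/3) = nQ / (1·√S) = 0.024 × 245 / (√0.0055) = 79.29.
Trying y = 6.24 m: A R^(2/3) = 65.07 — too small.
Trying y = 7.34 m: A R^(2/3) = 79.23 — matches.

y_n = 7.34 m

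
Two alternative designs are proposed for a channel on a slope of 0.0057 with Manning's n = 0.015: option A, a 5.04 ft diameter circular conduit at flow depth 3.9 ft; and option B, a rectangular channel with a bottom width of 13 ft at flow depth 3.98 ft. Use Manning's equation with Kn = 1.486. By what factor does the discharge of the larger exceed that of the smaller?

4.3

Channel A: For a circular section of diameter D = 5.04 ft at depth y = 3.9 ft, the central angle is θ = 2 arccos(1 − 2y/D) = 4.301 rad. Then A = (D²/8)(θ − sin θ) = 16.57 ft² and P = Dθ/2 = 10.84 ft. Hydraulic radius R = A/P = 16.57/10.84 = 1.528 ft. Q_A = (1.486/0.015)·16.57·1.528^(2/3)·√0.0057 = 164.4 ft³/s.
Channel B: Flow area A = b·y = 13 × 3.98 = 51.74 ft². Wetted perimeter P = b + 2y = 13 + 2×3.98 = 20.96 ft. Hydraulic radius R = A/P = 51.74/20.96 = 2.469 ft. Q_B = (1.486/0.015)·51.74·2.469^(2/3)·√0.0057 = 706.8 ft³/s.
The larger discharge is 706.8 ft³/s and the smaller is 164.4 ft³/s; the ratio is 4.3.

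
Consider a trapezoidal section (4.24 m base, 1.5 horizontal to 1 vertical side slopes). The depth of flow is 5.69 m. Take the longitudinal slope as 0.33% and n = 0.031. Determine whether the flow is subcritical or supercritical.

With bottom width b = 4.24 m and side slope z = 1.5: A = (b + zy)y = (4.24 + 1.5×5.69)×5.69 = 72.69 m²; P = b + 2y√(1+z²) = 4.24 + 2×5.69×1.803 = 24.76 m.
Hydraulic radius R = A/P = 72.69/24.76 = 2.936 m.
V = (1/n) R^(2/3) √S = (1/0.031) × 2.936^(2/3) × √0.0033 = 3.8 m/s. Hydraulic depth D_h = A/T = 72.69/21.31 = 3.411 m.
Froude number Fr = V/√(g·D_h) = 3.8/√(9.81×3.411) = 0.657, which is less than 1, so the flow is subcritical.

subcritical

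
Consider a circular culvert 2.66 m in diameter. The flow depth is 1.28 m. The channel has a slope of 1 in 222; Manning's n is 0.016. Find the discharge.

For a circular section of diameter D = 2.66 m at depth y = 1.28 m, the central angle is θ = 2 arccos(1 − 2y/D) = 3.066 rad. Then A = (D²/8)(θ − sin θ) = 2.646 m² and P = Dθ/2 = 4.078 m.
Hydraulic radius R = A/P = 2.646/4.078 = 0.6487 m.
Manning's equation: Q = (1/n) A R^(2/3) S^(1/2) = (1/0.016) × 2.646 × 0.6487^(2/3) × 0.004505^(1/2) = 8.32 m³/s.

Q = 8.32 m³/s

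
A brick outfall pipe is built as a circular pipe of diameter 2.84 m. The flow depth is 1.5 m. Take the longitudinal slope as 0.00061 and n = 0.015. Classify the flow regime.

For a circular section of diameter D = 2.84 m at depth y = 1.5 m, the central angle is θ = 2 arccos(1 − 2y/D) = 3.254 rad. Then A = (D²/8)(θ − sin θ) = 3.394 m² and P = Dθ/2 = 4.621 m.
Hydraulic radius R = A/P = 3.394/4.621 = 0.7345 m.
V = (1/n) R^(2/3) √S = (1/0.015) × 0.7345^(2/3) × √0.00061 = 1.34 m/s. Hydraulic depth D_h = A/T = 3.394/2.835 = 1.197 m.
Froude number Fr = V/√(g·D_h) = 1.34/√(9.81×1.197) = 0.391, which is less than 1, so the flow is subcritical.

subcritical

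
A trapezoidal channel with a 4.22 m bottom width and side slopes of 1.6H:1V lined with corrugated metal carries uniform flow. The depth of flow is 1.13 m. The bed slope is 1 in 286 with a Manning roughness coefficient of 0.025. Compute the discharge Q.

Q = 13.9 m³/s

With bottom width b = 4.22 m and side slope z = 1.6: A = (b + zy)y = (4.22 + 1.6×1.13)×1.13 = 6.812 m²; P = b + 2y√(1+z²) = 4.22 + 2×1.13×1.887 = 8.484 m.
Hydraulic radius R = A/P = 6.812/8.484 = 0.8029 m.
Manning's equation: Q = (1/n) A R^(2/3) S^(1/2) = (1/0.025) × 6.812 × 0.8029^(2/3) × 0.003497^(1/2) = 13.9 m³/s.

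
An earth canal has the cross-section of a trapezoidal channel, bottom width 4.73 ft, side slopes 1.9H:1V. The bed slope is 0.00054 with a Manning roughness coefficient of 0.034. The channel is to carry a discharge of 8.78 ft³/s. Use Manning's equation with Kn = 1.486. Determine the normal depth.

Manning's equation rearranged: A R^(2/3) = nQ / (1.486·√S) = 0.034 × 8.78 / (1.486 × √0.00054) = 8.645.
Try y = 1.49 ft: A R^(2/3) = 11.36 — high.
Try y = 0.96 ft: A R^(2/3) = 5.011 — low.
Try y = 1.29 ft: A R^(2/3) = 8.648 — ≈ 8.645.

y_n = 1.29 ft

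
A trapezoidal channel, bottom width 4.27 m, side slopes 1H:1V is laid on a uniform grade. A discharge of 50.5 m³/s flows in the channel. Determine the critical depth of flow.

y_c = 2.05 m

At critical depth, Q² T / (g A³) = 1, i.e. A³/T = Q²/g = 50.5²/9.81 = 260.
At y = 1.47 m: A³/T = 83.32 — short.
At y = 2.05 m: A³/T = 259.8 — matches.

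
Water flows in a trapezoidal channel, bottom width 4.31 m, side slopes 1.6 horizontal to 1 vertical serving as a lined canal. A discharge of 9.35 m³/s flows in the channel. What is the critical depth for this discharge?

y_c = 0.713 m

At critical depth, Q² T / (g A³) = 1, i.e. A³/T = Q²/g = 9.35²/9.81 = 8.912.
Trying y = 0.787 m: A³/T = 12.33 — high.
Trying y = 0.501 m: A³/T = 2.84 — low.
Trying y = 0.713 m: A³/T = 8.906 — ≈ 8.912.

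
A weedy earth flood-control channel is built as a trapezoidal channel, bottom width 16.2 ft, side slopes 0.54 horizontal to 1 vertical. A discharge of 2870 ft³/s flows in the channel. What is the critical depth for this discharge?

At critical depth, Q² T / (g A³) = 1, i.e. A³/T = Q²/g = 2870²/32.2 = 255800.
Trying y = 10.1 ft: A³/T = 385900 — too large.
Trying y = 6.08 ft: A³/T = 73010 — too small.
Trying y = 8.93 ft: A³/T = 256000 — close enough.

y_c = 8.93 ft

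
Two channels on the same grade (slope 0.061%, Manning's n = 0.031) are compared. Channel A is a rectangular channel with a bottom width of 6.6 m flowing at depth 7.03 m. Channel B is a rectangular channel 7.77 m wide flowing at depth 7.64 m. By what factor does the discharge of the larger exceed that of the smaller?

Channel A: Flow area A = b·y = 6.6 × 7.03 = 46.4 m². Wetted perimeter P = b + 2y = 6.6 + 2×7.03 = 20.66 m. Hydraulic radius R = A/P = 46.4/20.66 = 2.246 m. Q_A = (1/0.031)·46.4·2.246^(2/3)·√0.00061 = 63.39 m³/s.
Channel B: Flow area A = b·y = 7.77 × 7.64 = 59.36 m². Wetted perimeter P = b + 2y = 7.77 + 2×7.64 = 23.05 m. Hydraulic radius R = A/P = 59.36/23.05 = 2.575 m. Q_B = (1/0.031)·59.36·2.575^(2/3)·√0.00061 = 88.86 m³/s.
The larger discharge is 88.86 m³/s and the smaller is 63.39 m³/s; the ratio is 1.4.

1.4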